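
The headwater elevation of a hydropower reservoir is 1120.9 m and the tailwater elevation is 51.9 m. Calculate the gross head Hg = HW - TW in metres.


Hg = 1120.9 - 51.9 = 1069.0000 m


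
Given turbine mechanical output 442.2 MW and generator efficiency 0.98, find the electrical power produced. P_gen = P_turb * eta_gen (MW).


P_gen = 442.2 * 0.98 = 433.3560 MW


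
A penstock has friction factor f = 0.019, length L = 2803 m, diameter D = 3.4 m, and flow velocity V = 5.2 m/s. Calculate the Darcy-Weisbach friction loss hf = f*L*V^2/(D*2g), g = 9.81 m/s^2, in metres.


hf = 0.019 * 2803 * 5.2^2 / (3.4 * 2 * 9.81) = 21.5877 m


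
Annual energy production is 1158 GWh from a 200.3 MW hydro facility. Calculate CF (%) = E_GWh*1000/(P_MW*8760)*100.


CF = 1158 * 1000 / (200.3 * 8760) * 100 = 65.9969 %


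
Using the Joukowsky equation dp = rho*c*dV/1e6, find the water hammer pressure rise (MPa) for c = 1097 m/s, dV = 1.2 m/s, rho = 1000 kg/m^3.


dp = 1000 * 1097 * 1.2 / 1e6 = 1.3164 MPa


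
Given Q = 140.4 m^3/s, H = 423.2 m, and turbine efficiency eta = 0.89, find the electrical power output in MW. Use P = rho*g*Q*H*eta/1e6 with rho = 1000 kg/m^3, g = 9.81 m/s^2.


P = 1000 * 9.81 * 140.4 * 423.2 * 0.89 / 1e6 = 518.7663 MW


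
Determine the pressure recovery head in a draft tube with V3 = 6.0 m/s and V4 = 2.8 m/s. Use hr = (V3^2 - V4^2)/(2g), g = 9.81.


hr = (6.0^2 - 2.8^2) / (2*9.81) = 1.4353 m


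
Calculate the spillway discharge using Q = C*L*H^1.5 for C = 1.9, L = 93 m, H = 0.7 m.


Q = 1.9 * 93 * 0.7^1.5 = 103.4865 m^3/s


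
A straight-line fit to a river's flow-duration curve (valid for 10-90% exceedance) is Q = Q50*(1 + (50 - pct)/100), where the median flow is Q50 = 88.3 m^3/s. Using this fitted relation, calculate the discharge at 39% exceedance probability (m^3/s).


Q = 88.3 * (1 + (50 - 39)/100) = 98.0130 m^3/s


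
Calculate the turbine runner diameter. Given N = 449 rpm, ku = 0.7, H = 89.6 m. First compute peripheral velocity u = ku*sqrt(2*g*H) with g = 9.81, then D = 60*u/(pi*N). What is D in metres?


u = 0.7 * sqrt(2*9.81*89.6) = 29.3496 m/s
D = 60 * 29.3496 / (pi * 449) = 1.2484 m


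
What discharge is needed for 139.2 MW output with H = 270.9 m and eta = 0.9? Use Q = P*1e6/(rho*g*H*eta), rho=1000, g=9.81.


Q = 139.2 * 1e6 / (1000 * 9.81 * 270.9 * 0.9) = 58.1994 m^3/s


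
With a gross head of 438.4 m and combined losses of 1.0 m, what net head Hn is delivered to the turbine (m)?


Hn = 438.4 - 1.0 = 437.4000 m


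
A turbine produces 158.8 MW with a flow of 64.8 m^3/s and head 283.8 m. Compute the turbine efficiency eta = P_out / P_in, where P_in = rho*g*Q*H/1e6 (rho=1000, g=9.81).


P_in = 1000 * 9.81 * 64.8 * 283.8 / 1e6 = 180.4083 MW
eta = 158.8 / 180.4083 = 0.8802


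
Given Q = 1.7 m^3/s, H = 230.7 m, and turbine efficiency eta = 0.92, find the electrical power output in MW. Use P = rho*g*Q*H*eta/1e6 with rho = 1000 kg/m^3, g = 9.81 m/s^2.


P = 1000 * 9.81 * 1.7 * 230.7 * 0.92 / 1e6 = 3.5396 MW


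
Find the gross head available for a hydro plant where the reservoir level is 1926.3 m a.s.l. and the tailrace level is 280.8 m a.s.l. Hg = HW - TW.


Hg = 1926.3 - 280.8 = 1645.5000 m


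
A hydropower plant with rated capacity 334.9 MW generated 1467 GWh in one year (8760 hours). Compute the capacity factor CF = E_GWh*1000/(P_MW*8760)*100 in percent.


CF = 1467 * 1000 / (334.9 * 8760) * 100 = 50.0047 %


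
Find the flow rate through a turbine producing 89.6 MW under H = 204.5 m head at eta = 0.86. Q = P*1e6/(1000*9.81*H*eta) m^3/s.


Q = 89.6 * 1e6 / (1000 * 9.81 * 204.5 * 0.86) = 51.9335 m^3/s


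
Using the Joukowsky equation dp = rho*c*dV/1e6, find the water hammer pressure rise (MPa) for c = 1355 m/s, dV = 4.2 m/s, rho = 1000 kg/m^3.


dp = 1000 * 1355 * 4.2 / 1e6 = 5.6910 MPa


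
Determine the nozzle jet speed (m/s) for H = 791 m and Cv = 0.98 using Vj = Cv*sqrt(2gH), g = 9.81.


Vj = 0.98 * sqrt(2*9.81*791) = 122.0854 m/s


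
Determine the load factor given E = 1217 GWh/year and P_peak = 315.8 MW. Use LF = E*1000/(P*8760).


LF = 1217 * 1000 / (315.8 * 8760) = 0.4399


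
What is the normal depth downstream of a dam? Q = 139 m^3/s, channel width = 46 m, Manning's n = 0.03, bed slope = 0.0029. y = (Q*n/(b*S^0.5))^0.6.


y = (139 * 0.03 / (46 * 0.0029^0.5))^0.6 = 1.3668 m


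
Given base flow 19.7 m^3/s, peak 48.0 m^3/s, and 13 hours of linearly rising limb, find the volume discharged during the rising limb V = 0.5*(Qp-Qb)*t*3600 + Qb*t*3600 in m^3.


V = 0.5*(48.0 - 19.7)*13*3600 + 19.7*13*3600 = 1.5842e+06 m^3


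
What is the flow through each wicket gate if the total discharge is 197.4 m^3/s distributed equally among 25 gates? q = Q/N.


q = 197.4 / 25 = 7.8960 m^3/s


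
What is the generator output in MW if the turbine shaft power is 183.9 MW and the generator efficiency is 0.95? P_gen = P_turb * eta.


P_gen = 183.9 * 0.95 = 174.7050 MW


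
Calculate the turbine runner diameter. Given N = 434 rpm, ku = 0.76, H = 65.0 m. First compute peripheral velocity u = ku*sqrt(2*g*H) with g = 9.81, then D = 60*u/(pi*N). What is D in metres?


u = 0.76 * sqrt(2*9.81*65.0) = 27.1406 m/s
D = 60 * 27.1406 / (pi * 434) = 1.1943 m


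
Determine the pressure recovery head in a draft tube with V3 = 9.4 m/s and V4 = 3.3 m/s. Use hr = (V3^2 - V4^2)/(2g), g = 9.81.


hr = (9.4^2 - 3.3^2) / (2*9.81) = 3.9485 m


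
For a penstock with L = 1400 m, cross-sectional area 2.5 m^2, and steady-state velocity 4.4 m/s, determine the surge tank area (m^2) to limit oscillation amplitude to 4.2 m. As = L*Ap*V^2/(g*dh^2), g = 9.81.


As = 1400 * 2.5 * 4.4^2 / (9.81 * 4.2^2) = 391.5668 m^2


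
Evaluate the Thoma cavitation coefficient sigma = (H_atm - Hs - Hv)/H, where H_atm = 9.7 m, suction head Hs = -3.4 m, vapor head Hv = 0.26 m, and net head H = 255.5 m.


sigma = (9.7 - (-3.4) - 0.26) / 255.5 = 0.0503


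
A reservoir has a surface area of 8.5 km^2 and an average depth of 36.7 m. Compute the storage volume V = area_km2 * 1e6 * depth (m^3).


V = 8.5 * 1e6 * 36.7 = 3.1195e+08 m^3


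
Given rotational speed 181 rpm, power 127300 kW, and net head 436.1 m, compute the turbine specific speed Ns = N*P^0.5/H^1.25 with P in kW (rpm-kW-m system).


Ns = 181 * 127300^0.5 / 436.1^1.25 = 32.4049


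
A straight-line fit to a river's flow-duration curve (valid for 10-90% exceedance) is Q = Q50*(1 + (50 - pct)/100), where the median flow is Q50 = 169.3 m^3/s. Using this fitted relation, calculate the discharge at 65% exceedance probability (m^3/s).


Q = 169.3 * (1 + (50 - 65)/100) = 143.9050 m^3/s


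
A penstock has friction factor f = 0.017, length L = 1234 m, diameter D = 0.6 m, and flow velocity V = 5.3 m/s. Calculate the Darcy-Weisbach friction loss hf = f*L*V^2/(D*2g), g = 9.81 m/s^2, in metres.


hf = 0.017 * 1234 * 5.3^2 / (0.6 * 2 * 9.81) = 50.0571 m


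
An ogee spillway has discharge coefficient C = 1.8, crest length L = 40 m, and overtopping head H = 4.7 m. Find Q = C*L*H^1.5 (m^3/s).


Q = 1.8 * 40 * 4.7^1.5 = 733.6337 m^3/s


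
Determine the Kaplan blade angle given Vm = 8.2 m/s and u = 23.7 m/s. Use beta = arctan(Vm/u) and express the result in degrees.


beta = arctan(8.2 / 23.7) = 19.0852 degrees


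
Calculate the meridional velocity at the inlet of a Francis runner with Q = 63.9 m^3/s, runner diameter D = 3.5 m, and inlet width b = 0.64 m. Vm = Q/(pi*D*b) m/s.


Vm = 63.9 / (pi * 3.5 * 0.64) = 9.0804 m/s


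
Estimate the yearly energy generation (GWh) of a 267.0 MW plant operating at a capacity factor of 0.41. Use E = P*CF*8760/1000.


E = 267.0 * 0.41 * 8760 / 1000 = 958.9572 GWh


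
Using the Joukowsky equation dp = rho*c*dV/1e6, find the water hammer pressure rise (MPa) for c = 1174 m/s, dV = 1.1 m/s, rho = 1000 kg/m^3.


dp = 1000 * 1174 * 1.1 / 1e6 = 1.2914 MPa


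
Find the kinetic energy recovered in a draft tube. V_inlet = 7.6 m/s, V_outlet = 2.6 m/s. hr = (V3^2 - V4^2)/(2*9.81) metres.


hr = (7.6^2 - 2.6^2) / (2*9.81) = 2.5994 m


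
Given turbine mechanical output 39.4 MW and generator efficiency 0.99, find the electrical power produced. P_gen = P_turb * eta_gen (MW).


P_gen = 39.4 * 0.99 = 39.0060 MW


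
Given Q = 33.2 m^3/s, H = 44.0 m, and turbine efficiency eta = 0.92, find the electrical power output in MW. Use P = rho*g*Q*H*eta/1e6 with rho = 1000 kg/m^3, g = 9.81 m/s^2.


P = 1000 * 9.81 * 33.2 * 44.0 * 0.92 / 1e6 = 13.1840 MW


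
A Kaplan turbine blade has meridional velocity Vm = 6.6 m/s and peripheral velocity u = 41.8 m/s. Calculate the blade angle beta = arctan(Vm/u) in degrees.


beta = arctan(6.6 / 41.8) = 8.9726 degrees


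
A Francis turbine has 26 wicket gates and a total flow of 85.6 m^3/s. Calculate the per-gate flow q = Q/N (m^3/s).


q = 85.6 / 26 = 3.2923 m^3/s


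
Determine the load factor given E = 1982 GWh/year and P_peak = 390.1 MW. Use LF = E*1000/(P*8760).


LF = 1982 * 1000 / (390.1 * 8760) = 0.5800


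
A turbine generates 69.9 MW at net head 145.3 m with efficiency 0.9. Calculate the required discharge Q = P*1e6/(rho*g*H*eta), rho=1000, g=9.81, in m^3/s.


Q = 69.9 * 1e6 / (1000 * 9.81 * 145.3 * 0.9) = 54.4879 m^3/s


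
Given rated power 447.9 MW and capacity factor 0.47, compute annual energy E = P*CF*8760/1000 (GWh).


E = 447.9 * 0.47 * 8760 / 1000 = 1844.0939 GWh


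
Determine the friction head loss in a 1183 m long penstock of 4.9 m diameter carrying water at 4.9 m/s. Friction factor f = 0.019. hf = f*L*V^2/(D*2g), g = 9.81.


hf = 0.019 * 1183 * 4.9^2 / (4.9 * 2 * 9.81) = 5.6135 m


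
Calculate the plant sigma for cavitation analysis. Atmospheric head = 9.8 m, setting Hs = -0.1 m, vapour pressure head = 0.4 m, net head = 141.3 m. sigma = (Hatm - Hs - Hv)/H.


sigma = (9.8 - (-0.1) - 0.4) / 141.3 = 0.0672


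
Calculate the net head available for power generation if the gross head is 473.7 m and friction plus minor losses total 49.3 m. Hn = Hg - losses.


Hn = 473.7 - 49.3 = 424.4000 m


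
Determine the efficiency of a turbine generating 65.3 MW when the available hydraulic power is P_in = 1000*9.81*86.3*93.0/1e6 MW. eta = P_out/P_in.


P_in = 1000 * 9.81 * 86.3 * 93.0 / 1e6 = 78.7341 MW
eta = 65.3 / 78.7341 = 0.8294


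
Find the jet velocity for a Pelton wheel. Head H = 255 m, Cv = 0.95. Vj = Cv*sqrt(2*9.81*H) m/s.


Vj = 0.95 * sqrt(2*9.81*255) = 67.1960 m/s


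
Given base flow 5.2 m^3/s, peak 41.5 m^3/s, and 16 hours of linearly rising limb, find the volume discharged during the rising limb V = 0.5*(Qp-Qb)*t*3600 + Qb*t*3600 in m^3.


V = 0.5*(41.5 - 5.2)*16*3600 + 5.2*16*3600 = 1.3450e+06 m^3


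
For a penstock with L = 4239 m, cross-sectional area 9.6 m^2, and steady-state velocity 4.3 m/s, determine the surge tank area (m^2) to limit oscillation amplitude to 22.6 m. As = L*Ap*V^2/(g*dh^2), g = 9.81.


As = 4239 * 9.6 * 4.3^2 / (9.81 * 22.6^2) = 150.1709 m^2


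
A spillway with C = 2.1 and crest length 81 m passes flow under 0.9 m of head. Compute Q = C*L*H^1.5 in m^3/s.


Q = 2.1 * 81 * 0.9^1.5 = 145.2339 m^3/s


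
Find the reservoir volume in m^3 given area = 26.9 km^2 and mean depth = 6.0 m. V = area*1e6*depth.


V = 26.9 * 1e6 * 6.0 = 1.6140e+08 m^3


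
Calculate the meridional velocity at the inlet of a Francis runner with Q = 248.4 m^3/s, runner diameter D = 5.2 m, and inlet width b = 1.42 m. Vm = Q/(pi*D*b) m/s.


Vm = 248.4 / (pi * 5.2 * 1.42) = 10.7080 m/s


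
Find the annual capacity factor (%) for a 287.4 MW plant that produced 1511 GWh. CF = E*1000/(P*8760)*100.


CF = 1511 * 1000 / (287.4 * 8760) * 100 = 60.0169 %


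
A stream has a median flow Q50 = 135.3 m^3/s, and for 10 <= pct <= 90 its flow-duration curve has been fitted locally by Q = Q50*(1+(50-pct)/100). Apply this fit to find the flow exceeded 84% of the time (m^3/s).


Q = 135.3 * (1 + (50 - 84)/100) = 89.2980 m^3/s


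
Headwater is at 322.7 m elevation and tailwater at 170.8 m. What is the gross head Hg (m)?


Hg = 322.7 - 170.8 = 151.9000 m


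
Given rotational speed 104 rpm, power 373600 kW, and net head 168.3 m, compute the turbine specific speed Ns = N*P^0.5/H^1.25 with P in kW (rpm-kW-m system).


Ns = 104 * 373600^0.5 / 168.3^1.25 = 104.8653


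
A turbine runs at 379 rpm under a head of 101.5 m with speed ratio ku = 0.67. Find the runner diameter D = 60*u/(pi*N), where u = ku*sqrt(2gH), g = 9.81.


u = 0.67 * sqrt(2*9.81*101.5) = 29.8990 m/s
D = 60 * 29.8990 / (pi * 379) = 1.5067 m


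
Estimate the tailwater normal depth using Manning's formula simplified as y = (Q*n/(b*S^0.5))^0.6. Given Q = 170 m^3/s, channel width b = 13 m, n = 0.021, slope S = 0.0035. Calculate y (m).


y = (170 * 0.021 / (13 * 0.0035^0.5))^0.6 = 2.5120 m


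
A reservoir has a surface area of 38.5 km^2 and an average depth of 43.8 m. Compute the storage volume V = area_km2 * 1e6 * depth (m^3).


V = 38.5 * 1e6 * 43.8 = 1.6863e+09 m^3


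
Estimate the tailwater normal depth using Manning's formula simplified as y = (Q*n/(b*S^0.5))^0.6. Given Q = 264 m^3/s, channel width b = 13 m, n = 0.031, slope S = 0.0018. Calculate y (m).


y = (264 * 0.031 / (13 * 0.0018^0.5))^0.6 = 5.0447 m


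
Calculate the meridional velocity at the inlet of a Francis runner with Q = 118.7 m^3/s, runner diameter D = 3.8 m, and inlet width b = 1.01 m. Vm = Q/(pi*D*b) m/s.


Vm = 118.7 / (pi * 3.8 * 1.01) = 9.8446 m/s


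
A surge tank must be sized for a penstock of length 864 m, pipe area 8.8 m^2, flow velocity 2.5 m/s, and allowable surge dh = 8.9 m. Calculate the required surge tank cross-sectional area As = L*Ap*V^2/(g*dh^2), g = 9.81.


As = 864 * 8.8 * 2.5^2 / (9.81 * 8.9^2) = 61.1544 m^2


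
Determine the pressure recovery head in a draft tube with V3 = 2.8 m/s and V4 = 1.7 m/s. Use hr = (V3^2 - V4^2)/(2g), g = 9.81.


hr = (2.8^2 - 1.7^2) / (2*9.81) = 0.2523 m


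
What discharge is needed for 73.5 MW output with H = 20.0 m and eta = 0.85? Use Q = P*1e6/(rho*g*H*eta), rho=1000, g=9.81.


Q = 73.5 * 1e6 / (1000 * 9.81 * 20.0 * 0.85) = 440.7267 m^3/s


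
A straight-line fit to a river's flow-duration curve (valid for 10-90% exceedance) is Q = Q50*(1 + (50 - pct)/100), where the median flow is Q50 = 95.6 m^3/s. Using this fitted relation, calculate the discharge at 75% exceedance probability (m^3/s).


Q = 95.6 * (1 + (50 - 75)/100) = 71.7000 m^3/s


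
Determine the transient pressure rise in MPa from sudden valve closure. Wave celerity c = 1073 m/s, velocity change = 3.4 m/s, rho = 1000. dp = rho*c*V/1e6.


dp = 1000 * 1073 * 3.4 / 1e6 = 3.6482 MPa


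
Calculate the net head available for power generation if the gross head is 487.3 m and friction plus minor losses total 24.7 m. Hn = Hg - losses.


Hn = 487.3 - 24.7 = 462.6000 m


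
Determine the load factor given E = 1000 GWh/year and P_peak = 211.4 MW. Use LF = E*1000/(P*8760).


LF = 1000 * 1000 / (211.4 * 8760) = 0.5400


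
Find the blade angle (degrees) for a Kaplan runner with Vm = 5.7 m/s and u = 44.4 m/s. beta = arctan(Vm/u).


beta = arctan(5.7 / 44.4) = 7.3155 degrees


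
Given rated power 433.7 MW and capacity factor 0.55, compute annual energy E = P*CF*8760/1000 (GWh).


E = 433.7 * 0.55 * 8760 / 1000 = 2089.5666 GWh


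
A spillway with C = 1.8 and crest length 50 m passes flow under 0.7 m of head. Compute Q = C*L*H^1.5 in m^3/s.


Q = 1.8 * 50 * 0.7^1.5 = 52.7096 m^3/s


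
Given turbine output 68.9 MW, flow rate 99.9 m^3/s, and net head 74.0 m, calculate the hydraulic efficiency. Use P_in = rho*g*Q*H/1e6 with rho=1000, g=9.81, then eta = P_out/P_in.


P_in = 1000 * 9.81 * 99.9 * 74.0 / 1e6 = 72.5214 MW
eta = 68.9 / 72.5214 = 0.9501


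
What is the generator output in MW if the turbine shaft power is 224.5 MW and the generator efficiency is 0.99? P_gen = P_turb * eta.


P_gen = 224.5 * 0.99 = 222.2550 MW


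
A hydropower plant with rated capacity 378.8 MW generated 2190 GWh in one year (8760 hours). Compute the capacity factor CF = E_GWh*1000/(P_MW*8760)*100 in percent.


CF = 2190 * 1000 / (378.8 * 8760) * 100 = 65.9979 %


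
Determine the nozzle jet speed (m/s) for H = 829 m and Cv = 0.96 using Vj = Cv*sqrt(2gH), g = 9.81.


Vj = 0.96 * sqrt(2*9.81*829) = 122.4329 m/s


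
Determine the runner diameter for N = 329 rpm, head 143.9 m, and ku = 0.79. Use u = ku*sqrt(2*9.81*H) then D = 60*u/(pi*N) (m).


u = 0.79 * sqrt(2*9.81*143.9) = 41.9766 m/s
D = 60 * 41.9766 / (pi * 329) = 2.4368 m


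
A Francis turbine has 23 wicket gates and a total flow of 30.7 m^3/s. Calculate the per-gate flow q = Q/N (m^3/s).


q = 30.7 / 23 = 1.3348 m^3/s


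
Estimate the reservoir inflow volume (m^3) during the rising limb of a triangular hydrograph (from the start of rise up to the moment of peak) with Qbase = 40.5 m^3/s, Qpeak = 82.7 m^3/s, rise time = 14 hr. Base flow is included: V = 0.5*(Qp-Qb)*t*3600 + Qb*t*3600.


V = 0.5*(82.7 - 40.5)*14*3600 + 40.5*14*3600 = 3.1046e+06 m^3


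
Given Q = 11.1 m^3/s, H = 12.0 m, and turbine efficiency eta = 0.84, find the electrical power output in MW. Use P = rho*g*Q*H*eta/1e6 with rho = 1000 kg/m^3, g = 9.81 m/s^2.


P = 1000 * 9.81 * 11.1 * 12.0 * 0.84 / 1e6 = 1.0976 MW


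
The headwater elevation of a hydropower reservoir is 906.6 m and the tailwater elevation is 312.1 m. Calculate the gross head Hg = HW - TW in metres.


Hg = 906.6 - 312.1 = 594.5000 m


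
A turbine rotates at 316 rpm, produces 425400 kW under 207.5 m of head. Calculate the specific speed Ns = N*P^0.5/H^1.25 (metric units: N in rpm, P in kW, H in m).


Ns = 316 * 425400^0.5 / 207.5^1.25 = 261.7057


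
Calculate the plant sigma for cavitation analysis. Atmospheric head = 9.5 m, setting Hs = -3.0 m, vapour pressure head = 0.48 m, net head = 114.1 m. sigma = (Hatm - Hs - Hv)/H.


sigma = (9.5 - (-3.0) - 0.48) / 114.1 = 0.1053


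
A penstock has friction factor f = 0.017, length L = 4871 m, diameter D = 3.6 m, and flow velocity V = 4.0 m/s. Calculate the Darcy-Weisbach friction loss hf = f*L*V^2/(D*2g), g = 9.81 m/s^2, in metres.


hf = 0.017 * 4871 * 4.0^2 / (3.6 * 2 * 9.81) = 18.7580 m


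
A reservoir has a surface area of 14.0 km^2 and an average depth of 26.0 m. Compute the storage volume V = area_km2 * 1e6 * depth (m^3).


V = 14.0 * 1e6 * 26.0 = 3.6400e+08 m^3


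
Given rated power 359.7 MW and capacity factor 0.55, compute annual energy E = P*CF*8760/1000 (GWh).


E = 359.7 * 0.55 * 8760 / 1000 = 1733.0346 GWh


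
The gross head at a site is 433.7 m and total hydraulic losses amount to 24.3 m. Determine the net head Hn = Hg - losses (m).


Hn = 433.7 - 24.3 = 409.4000 m


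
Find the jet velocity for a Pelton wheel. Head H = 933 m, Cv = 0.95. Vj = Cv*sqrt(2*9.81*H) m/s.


Vj = 0.95 * sqrt(2*9.81*933) = 128.5328 m/s


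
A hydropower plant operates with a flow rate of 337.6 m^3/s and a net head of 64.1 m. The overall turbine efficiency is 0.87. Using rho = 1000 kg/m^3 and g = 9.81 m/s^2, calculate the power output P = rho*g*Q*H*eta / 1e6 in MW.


P = 1000 * 9.81 * 337.6 * 64.1 * 0.87 / 1e6 = 184.6923 MW


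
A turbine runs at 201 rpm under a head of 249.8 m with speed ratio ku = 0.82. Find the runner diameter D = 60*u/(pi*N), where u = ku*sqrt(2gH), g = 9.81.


u = 0.82 * sqrt(2*9.81*249.8) = 57.4063 m/s
D = 60 * 57.4063 / (pi * 201) = 5.4546 m


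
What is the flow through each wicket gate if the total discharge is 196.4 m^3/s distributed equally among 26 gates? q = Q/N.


q = 196.4 / 26 = 7.5538 m^3/s


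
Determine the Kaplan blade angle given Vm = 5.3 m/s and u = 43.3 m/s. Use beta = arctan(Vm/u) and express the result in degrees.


beta = arctan(5.3 / 43.3) = 6.9784 degrees


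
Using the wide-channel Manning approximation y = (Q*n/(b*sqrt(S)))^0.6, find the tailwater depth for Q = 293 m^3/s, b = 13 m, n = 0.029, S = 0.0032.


y = (293 * 0.029 / (13 * 0.0032^0.5))^0.6 = 4.3416 m


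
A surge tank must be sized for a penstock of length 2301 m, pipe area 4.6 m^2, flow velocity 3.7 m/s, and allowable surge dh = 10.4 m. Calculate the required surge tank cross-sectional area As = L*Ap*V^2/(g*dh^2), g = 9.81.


As = 2301 * 4.6 * 3.7^2 / (9.81 * 10.4^2) = 136.5659 m^2


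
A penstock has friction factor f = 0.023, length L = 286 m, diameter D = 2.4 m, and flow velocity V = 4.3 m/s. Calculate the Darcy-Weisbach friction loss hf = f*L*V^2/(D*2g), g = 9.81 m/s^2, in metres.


hf = 0.023 * 286 * 4.3^2 / (2.4 * 2 * 9.81) = 2.5830 m


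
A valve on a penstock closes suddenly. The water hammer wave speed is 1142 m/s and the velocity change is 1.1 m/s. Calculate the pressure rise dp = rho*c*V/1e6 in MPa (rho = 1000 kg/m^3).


dp = 1000 * 1142 * 1.1 / 1e6 = 1.2562 MPa


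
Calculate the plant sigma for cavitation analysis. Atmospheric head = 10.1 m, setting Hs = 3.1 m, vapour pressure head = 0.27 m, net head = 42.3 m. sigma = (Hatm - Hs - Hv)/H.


sigma = (10.1 - 3.1 - 0.27) / 42.3 = 0.1591


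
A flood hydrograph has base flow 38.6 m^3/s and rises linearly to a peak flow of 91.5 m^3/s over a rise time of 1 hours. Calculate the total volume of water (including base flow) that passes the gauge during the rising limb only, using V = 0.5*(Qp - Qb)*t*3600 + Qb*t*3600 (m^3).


V = 0.5*(91.5 - 38.6)*1*3600 + 38.6*1*3600 = 234180.0000 m^3


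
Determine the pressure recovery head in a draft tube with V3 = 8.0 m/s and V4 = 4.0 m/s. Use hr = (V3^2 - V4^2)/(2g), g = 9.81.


hr = (8.0^2 - 4.0^2) / (2*9.81) = 2.4465 m


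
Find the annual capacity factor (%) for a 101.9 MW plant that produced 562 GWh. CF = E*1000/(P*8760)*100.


CF = 562 * 1000 / (101.9 * 8760) * 100 = 62.9590 %


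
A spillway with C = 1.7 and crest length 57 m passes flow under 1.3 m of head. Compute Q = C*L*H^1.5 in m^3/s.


Q = 1.7 * 57 * 1.3^1.5 = 143.6279 m^3/s


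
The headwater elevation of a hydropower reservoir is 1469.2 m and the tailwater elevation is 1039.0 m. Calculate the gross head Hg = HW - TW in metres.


Hg = 1469.2 - 1039.0 = 430.2000 m


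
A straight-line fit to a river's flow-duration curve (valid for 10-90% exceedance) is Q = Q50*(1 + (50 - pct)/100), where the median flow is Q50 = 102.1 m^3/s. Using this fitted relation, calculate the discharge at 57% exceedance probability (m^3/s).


Q = 102.1 * (1 + (50 - 57)/100) = 94.9530 m^3/s


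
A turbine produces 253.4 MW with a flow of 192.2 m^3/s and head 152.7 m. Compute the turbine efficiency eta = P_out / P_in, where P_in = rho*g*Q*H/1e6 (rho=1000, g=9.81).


P_in = 1000 * 9.81 * 192.2 * 152.7 / 1e6 = 287.9131 MW
eta = 253.4 / 287.9131 = 0.8801


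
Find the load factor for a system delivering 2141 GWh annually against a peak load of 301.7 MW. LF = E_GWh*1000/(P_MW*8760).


LF = 2141 * 1000 / (301.7 * 8760) = 0.8101


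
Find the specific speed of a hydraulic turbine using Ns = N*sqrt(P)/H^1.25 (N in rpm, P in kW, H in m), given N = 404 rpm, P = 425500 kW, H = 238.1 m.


Ns = 404 * 425500^0.5 / 238.1^1.25 = 281.7617


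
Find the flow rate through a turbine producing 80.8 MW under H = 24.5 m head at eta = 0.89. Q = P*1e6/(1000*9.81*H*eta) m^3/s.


Q = 80.8 * 1e6 / (1000 * 9.81 * 24.5 * 0.89) = 377.7342 m^3/s


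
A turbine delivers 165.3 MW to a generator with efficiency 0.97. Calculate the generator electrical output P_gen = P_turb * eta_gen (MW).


P_gen = 165.3 * 0.97 = 160.3410 MW


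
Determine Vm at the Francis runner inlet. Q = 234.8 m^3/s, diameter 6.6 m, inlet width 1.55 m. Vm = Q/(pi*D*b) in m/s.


Vm = 234.8 / (pi * 6.6 * 1.55) = 7.3059 m/s


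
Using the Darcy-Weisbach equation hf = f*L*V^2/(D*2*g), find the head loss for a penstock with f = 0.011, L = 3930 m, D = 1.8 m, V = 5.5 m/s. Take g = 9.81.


hf = 0.011 * 3930 * 5.5^2 / (1.8 * 2 * 9.81) = 37.0288 m


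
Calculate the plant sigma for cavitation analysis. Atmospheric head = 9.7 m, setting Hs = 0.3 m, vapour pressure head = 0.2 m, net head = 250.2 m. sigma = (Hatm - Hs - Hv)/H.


sigma = (9.7 - 0.3 - 0.2) / 250.2 = 0.0368


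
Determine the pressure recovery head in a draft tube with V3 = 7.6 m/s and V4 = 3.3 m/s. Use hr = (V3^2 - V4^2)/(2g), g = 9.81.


hr = (7.6^2 - 3.3^2) / (2*9.81) = 2.3889 m


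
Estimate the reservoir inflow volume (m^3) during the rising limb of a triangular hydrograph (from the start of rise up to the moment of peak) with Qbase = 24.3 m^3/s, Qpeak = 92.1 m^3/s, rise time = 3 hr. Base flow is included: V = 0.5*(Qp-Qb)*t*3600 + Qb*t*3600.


V = 0.5*(92.1 - 24.3)*3*3600 + 24.3*3*3600 = 628560.0000 m^3


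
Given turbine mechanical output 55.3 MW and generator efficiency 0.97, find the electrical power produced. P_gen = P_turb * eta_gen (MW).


P_gen = 55.3 * 0.97 = 53.6410 MW


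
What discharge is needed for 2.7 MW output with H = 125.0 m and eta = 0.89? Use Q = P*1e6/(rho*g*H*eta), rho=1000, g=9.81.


Q = 2.7 * 1e6 / (1000 * 9.81 * 125.0 * 0.89) = 2.4740 m^3/s


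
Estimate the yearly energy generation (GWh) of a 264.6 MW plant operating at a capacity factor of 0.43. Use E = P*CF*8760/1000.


E = 264.6 * 0.43 * 8760 / 1000 = 996.6953 GWh


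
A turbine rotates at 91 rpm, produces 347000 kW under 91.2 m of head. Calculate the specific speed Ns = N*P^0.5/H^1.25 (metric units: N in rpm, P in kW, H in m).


Ns = 91 * 347000^0.5 / 91.2^1.25 = 190.2009


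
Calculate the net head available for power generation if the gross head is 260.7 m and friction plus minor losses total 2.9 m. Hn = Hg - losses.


Hn = 260.7 - 2.9 = 257.8000 m


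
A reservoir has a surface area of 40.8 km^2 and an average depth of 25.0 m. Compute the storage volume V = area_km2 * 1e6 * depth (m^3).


V = 40.8 * 1e6 * 25.0 = 1.0200e+09 m^3


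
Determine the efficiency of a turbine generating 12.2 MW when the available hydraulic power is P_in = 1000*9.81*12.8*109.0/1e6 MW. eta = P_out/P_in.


P_in = 1000 * 9.81 * 12.8 * 109.0 / 1e6 = 13.6869 MW
eta = 12.2 / 13.6869 = 0.8914


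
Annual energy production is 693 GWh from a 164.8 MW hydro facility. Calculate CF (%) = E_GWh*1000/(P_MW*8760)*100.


CF = 693 * 1000 / (164.8 * 8760) * 100 = 48.0034 %


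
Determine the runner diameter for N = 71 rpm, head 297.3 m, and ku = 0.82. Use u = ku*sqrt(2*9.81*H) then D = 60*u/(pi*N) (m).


u = 0.82 * sqrt(2*9.81*297.3) = 62.6269 m/s
D = 60 * 62.6269 / (pi * 71) = 16.8463 m


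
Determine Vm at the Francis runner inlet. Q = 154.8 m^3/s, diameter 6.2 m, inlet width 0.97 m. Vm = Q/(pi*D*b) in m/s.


Vm = 154.8 / (pi * 6.2 * 0.97) = 8.1933 m/s


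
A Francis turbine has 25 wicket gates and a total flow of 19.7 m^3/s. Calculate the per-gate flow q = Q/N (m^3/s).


q = 19.7 / 25 = 0.7880 m^3/s


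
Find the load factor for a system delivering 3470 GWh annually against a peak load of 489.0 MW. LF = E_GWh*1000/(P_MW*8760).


LF = 3470 * 1000 / (489.0 * 8760) = 0.8101


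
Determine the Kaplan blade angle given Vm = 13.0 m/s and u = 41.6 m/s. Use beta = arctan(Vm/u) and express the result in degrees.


beta = arctan(13.0 / 41.6) = 17.3540 degrees


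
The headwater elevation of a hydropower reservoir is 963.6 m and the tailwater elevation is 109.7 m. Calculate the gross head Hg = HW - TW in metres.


Hg = 963.6 - 109.7 = 853.9000 m


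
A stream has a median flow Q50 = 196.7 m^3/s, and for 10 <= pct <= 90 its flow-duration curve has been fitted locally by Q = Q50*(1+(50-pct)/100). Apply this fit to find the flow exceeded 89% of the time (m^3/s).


Q = 196.7 * (1 + (50 - 89)/100) = 119.9870 m^3/s


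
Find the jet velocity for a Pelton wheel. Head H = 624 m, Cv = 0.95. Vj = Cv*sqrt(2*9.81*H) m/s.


Vj = 0.95 * sqrt(2*9.81*624) = 105.1152 m/s


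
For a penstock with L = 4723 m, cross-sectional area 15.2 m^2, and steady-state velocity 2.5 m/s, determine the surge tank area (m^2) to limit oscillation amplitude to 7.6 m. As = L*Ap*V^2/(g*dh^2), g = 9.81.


As = 4723 * 15.2 * 2.5^2 / (9.81 * 7.6^2) = 791.8544 m^2


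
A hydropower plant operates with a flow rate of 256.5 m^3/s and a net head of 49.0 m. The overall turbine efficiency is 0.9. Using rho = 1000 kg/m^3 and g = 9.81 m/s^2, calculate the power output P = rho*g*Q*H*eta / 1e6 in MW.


P = 1000 * 9.81 * 256.5 * 49.0 * 0.9 / 1e6 = 110.9673 MW


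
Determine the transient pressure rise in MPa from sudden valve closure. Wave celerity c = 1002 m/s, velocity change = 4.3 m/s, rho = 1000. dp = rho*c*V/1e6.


dp = 1000 * 1002 * 4.3 / 1e6 = 4.3086 MPa


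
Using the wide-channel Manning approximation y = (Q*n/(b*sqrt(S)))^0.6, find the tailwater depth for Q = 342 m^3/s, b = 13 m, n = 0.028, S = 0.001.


y = (342 * 0.028 / (13 * 0.001^0.5))^0.6 = 6.6122 m


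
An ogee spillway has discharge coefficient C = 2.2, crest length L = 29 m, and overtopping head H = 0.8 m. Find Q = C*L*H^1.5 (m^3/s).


Q = 2.2 * 29 * 0.8^1.5 = 45.6516 m^3/s


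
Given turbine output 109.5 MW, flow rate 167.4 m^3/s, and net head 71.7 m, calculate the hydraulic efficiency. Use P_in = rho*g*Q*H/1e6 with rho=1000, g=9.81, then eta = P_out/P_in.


P_in = 1000 * 9.81 * 167.4 * 71.7 / 1e6 = 117.7453 MW
eta = 109.5 / 117.7453 = 0.9300


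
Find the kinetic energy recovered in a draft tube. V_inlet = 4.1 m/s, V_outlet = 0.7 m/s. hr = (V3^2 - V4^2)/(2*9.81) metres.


hr = (4.1^2 - 0.7^2) / (2*9.81) = 0.8318 m


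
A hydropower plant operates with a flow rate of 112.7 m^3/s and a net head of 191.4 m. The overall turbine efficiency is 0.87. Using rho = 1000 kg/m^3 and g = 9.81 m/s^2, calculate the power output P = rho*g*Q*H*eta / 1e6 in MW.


P = 1000 * 9.81 * 112.7 * 191.4 * 0.87 / 1e6 = 184.1001 MW


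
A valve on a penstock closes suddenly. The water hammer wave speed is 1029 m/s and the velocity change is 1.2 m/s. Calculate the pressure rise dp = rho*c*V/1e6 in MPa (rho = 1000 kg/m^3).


dp = 1000 * 1029 * 1.2 / 1e6 = 1.2348 MPa


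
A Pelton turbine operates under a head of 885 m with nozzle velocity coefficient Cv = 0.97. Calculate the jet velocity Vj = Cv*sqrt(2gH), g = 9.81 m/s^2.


Vj = 0.97 * sqrt(2*9.81*885) = 127.8183 m/s


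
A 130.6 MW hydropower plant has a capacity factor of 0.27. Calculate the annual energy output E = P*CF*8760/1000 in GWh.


E = 130.6 * 0.27 * 8760 / 1000 = 308.8951 GWh


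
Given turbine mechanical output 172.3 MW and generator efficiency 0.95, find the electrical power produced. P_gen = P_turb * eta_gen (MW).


P_gen = 172.3 * 0.95 = 163.6850 MW


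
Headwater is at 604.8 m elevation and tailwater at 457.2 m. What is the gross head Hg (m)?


Hg = 604.8 - 457.2 = 147.6000 m


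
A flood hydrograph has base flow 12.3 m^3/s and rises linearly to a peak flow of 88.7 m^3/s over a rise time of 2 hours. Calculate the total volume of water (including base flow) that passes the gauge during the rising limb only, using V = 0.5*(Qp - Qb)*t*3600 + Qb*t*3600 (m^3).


V = 0.5*(88.7 - 12.3)*2*3600 + 12.3*2*3600 = 363600.0000 m^3


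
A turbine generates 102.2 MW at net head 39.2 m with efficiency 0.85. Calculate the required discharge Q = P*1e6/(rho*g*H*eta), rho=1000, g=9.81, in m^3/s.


Q = 102.2 * 1e6 / (1000 * 9.81 * 39.2 * 0.85) = 312.6633 m^3/s


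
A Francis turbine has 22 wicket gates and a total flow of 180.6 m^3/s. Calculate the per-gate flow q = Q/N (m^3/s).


q = 180.6 / 22 = 8.2091 m^3/s


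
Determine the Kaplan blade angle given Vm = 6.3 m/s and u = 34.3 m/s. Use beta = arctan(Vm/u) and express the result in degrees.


beta = arctan(6.3 / 34.3) = 10.4077 degrees


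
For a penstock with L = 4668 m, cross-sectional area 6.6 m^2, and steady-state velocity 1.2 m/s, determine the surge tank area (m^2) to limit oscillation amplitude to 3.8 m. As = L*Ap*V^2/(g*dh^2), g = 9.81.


As = 4668 * 6.6 * 1.2^2 / (9.81 * 3.8^2) = 313.1851 m^2


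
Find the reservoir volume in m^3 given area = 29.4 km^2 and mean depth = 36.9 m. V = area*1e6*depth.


V = 29.4 * 1e6 * 36.9 = 1.0849e+09 m^3


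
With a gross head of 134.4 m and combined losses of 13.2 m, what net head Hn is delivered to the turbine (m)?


Hn = 134.4 - 13.2 = 121.2000 m


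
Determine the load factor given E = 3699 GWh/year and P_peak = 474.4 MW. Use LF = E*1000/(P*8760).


LF = 3699 * 1000 / (474.4 * 8760) = 0.8901


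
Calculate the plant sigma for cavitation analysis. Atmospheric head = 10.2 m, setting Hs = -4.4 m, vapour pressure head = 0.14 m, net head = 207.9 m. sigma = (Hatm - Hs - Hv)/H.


sigma = (10.2 - (-4.4) - 0.14) / 207.9 = 0.0696


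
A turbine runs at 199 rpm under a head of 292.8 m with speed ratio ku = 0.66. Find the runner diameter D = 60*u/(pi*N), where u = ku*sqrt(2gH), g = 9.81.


u = 0.66 * sqrt(2*9.81*292.8) = 50.0241 m/s
D = 60 * 50.0241 / (pi * 199) = 4.8010 m


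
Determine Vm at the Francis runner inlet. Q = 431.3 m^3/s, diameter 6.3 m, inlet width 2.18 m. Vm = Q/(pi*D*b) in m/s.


Vm = 431.3 / (pi * 6.3 * 2.18) = 9.9961 m/s


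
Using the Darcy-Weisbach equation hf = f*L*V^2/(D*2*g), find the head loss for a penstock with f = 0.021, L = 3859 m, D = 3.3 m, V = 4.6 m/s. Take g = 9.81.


hf = 0.021 * 3859 * 4.6^2 / (3.3 * 2 * 9.81) = 26.4848 m


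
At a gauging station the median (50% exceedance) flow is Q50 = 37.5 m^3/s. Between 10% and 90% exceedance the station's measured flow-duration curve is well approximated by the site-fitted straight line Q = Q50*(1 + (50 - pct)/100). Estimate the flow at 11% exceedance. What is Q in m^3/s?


Q = 37.5 * (1 + (50 - 11)/100) = 52.1250 m^3/s


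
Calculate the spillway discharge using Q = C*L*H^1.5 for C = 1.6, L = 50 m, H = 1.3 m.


Q = 1.6 * 50 * 1.3^1.5 = 118.5782 m^3/s


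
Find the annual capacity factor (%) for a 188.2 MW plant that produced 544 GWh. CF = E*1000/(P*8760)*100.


CF = 544 * 1000 / (188.2 * 8760) * 100 = 32.9971 %


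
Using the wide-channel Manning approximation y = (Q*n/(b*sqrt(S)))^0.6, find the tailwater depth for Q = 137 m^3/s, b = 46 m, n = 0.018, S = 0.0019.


y = (137 * 0.018 / (46 * 0.0019^0.5))^0.6 = 1.1322 m


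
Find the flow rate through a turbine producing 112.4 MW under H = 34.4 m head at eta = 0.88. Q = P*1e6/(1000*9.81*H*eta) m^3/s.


Q = 112.4 * 1e6 / (1000 * 9.81 * 34.4 * 0.88) = 378.4916 m^3/s


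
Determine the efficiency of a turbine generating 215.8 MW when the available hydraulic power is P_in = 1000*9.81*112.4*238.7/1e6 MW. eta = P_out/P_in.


P_in = 1000 * 9.81 * 112.4 * 238.7 / 1e6 = 263.2011 MW
eta = 215.8 / 263.2011 = 0.8199


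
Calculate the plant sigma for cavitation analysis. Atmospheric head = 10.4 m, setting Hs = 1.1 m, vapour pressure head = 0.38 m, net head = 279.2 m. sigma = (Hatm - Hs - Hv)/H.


sigma = (10.4 - 1.1 - 0.38) / 279.2 = 0.0319


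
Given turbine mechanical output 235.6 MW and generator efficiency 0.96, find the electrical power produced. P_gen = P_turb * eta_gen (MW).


P_gen = 235.6 * 0.96 = 226.1760 MW


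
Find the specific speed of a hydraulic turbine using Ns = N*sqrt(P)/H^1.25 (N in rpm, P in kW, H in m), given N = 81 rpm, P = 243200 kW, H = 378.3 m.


Ns = 81 * 243200^0.5 / 378.3^1.25 = 23.9426


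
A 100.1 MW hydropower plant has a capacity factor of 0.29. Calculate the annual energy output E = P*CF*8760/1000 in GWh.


E = 100.1 * 0.29 * 8760 / 1000 = 254.2940 GWh


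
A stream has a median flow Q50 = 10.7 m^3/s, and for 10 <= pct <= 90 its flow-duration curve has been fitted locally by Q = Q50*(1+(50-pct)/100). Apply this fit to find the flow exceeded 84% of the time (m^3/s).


Q = 10.7 * (1 + (50 - 84)/100) = 7.0620 m^3/s


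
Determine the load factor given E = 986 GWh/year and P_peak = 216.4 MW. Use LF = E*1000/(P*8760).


LF = 986 * 1000 / (216.4 * 8760) = 0.5201


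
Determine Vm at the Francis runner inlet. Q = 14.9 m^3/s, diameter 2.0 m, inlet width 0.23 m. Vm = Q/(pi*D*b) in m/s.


Vm = 14.9 / (pi * 2.0 * 0.23) = 10.3105 m/s


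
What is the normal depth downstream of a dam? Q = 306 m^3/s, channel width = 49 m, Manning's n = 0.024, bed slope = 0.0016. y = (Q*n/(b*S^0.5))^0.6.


y = (306 * 0.024 / (49 * 0.0016^0.5))^0.6 = 2.2091 m


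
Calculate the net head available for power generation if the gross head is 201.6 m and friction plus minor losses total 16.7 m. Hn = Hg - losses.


Hn = 201.6 - 16.7 = 184.9000 m


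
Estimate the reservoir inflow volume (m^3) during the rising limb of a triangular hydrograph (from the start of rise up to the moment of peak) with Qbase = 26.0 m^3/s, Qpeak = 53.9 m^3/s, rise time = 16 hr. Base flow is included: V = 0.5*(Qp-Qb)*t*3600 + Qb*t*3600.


V = 0.5*(53.9 - 26.0)*16*3600 + 26.0*16*3600 = 2.3011e+06 m^3


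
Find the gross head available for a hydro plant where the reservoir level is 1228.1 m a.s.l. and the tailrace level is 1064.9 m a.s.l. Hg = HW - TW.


Hg = 1228.1 - 1064.9 = 163.2000 m


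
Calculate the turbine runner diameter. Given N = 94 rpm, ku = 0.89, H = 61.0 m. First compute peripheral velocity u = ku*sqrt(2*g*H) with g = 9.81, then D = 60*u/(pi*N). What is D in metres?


u = 0.89 * sqrt(2*9.81*61.0) = 30.7896 m/s
D = 60 * 30.7896 / (pi * 94) = 6.2557 m


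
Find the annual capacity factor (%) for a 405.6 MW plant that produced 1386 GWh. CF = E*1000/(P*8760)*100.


CF = 1386 * 1000 / (405.6 * 8760) * 100 = 39.0087 %


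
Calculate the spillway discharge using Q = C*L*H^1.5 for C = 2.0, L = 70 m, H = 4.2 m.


Q = 2.0 * 70 * 4.2^1.5 = 1205.0414 m^3/s


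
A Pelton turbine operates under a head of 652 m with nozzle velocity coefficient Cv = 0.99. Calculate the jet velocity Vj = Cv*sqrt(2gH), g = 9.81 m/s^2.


Vj = 0.99 * sqrt(2*9.81*652) = 111.9718 m/s


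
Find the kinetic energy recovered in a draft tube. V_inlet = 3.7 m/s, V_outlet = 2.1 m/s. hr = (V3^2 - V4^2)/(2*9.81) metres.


hr = (3.7^2 - 2.1^2) / (2*9.81) = 0.4730 m


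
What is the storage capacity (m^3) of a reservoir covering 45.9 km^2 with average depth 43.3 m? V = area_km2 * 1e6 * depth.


V = 45.9 * 1e6 * 43.3 = 1.9875e+09 m^3


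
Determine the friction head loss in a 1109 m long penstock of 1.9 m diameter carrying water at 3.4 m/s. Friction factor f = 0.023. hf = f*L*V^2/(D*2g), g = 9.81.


hf = 0.023 * 1109 * 3.4^2 / (1.9 * 2 * 9.81) = 7.9098 m


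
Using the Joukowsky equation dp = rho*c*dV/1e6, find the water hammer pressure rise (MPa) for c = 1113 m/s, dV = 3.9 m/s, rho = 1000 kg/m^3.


dp = 1000 * 1113 * 3.9 / 1e6 = 4.3407 MPa


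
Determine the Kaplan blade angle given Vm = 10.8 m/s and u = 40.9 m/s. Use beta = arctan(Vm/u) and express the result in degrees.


beta = arctan(10.8 / 40.9) = 14.7918 degrees


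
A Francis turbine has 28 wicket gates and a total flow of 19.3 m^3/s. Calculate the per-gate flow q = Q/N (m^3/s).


q = 19.3 / 28 = 0.6893 m^3/s


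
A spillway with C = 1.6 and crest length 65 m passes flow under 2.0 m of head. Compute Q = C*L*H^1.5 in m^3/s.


Q = 1.6 * 65 * 2.0^1.5 = 294.1564 m^3/s


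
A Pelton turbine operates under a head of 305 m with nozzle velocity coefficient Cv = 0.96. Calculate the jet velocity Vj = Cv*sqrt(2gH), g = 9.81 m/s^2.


Vj = 0.96 * sqrt(2*9.81*305) = 74.2627 m/s


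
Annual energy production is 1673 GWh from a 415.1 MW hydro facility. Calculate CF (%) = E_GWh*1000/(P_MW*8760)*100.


CF = 1673 * 1000 / (415.1 * 8760) * 100 = 46.0086 %


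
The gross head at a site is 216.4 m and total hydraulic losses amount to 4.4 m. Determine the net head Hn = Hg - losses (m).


Hn = 216.4 - 4.4 = 212.0000 m
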